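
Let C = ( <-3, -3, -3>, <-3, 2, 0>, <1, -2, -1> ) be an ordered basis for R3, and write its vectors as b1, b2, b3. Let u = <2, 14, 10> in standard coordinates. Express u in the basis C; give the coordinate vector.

[u]_C is the unique c with M c = u, where M has columns b1, ..., b3.
Solving this 3x3 system gives c = (-2, 0, -4).
Check: -2b1 + 0·b2 - 4b3 = <2, 14, 10>.

<-2, 0, -4>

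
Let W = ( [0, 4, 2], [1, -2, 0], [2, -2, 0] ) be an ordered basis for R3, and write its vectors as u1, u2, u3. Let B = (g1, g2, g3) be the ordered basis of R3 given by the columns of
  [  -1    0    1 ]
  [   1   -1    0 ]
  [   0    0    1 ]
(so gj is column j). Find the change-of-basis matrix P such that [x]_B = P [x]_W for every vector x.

Take x = uj: its W-coordinates are the j-th standard unit vector, so P e_j — column j of P — equals [uj]_B.
u1 = 2g1 - 2g2 + 2g3, giving column 1 = [2, -2, 2]; repeating for each j gives P = [[2, -1, -2], [-2, 1, 0], [2, 0, 0]].

[[2, -1, -2], [-2, 1, 0], [2, 0, 0]]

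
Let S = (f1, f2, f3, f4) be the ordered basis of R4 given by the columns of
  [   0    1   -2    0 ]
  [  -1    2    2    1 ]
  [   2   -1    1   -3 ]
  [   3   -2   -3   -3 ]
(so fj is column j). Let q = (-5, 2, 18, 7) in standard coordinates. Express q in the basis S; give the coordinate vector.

(2, 1, 3, -4)

We seek scalars with c_1 f1 + ... + c_4 f4 = q; equivalently solve M c = q where the columns of M are f1, ..., f4.
Row-reducing the augmented matrix [M | q] gives c = (2, 1, 3, -4).
Check: 2f1 + f2 + 3f3 - 4f4 = (-5, 2, 18, 7).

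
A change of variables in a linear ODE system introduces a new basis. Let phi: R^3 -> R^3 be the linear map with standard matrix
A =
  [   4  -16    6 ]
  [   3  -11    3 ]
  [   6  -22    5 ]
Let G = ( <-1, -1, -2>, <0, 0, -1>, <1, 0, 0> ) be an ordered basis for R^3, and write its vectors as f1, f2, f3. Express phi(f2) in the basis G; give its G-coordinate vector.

Compute phi(f2) = A f2 = <-6, -3, -5> in standard coordinates.
Then write this in G-coordinates: solve for y in y_1 f1 + ... + y_3 f3 = <-6, -3, -5>.
This gives y = <3, -1, -3>, which is column 2 of [phi]_G.

<3, -1, -3>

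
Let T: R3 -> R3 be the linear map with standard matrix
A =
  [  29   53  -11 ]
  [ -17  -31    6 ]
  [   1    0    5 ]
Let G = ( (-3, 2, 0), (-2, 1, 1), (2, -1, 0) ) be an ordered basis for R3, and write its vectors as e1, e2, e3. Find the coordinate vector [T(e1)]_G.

Column 1 of [T]_G is the G-coordinate vector of T(e1).
In standard coordinates T(e1) = A e1 = (19, -11, -3).
Converting to G: (19, -11, -3) = -3e1 - 3e2 + 2e3, so the coordinate vector is (-3, -3, 2).

(-3, -3, 2)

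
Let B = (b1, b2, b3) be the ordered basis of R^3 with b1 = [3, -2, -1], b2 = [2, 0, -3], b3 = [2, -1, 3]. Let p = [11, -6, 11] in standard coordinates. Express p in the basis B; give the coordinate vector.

[1, 0, 4]

[p]_B is the unique c with M c = p, where M has columns b1, ..., b3.
Gaussian elimination on [M | p] yields c = (1, 0, 4).
Check: b1 + 0·b2 + 4b3 = [11, -6, 11].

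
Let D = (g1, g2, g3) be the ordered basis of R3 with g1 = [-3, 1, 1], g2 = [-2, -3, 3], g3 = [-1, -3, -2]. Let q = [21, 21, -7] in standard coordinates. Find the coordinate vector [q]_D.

[-3, -4, -4]

[q]_D is the unique c with M c = q, where M has columns g1, ..., g3.
Gaussian elimination on [M | q] yields c = (-3, -4, -4).
Check: -3g1 - 4g2 - 4g3 = [21, 21, -7].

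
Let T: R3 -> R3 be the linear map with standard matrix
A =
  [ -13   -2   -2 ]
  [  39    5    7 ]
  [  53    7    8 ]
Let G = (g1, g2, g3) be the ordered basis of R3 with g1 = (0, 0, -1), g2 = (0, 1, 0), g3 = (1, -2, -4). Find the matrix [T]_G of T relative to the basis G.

[[0, 1, -3], [-3, 1, -1], [2, -2, -1]]

Let P have columns g1, ..., g3. Then [T]_G = P^(-1) A P.
Here det P = 1, so P^(-1) is integer; computing A P first and then P^(-1)(A P) gives [[0, 1, -3], [-3, 1, -1], [2, -2, -1]].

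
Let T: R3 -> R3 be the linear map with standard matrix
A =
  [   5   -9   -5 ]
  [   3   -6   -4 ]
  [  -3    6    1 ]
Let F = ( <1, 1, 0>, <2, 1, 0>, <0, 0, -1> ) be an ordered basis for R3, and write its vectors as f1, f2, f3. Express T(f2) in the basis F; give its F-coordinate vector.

Compute T(f2) = A f2 = <1, 0, 0> in standard coordinates.
Then write this in F-coordinates: solve for y in y_1 f1 + ... + y_3 f3 = <1, 0, 0>.
This gives y = <-1, 1, 0>, which is column 2 of [T]_F.

<-1, 1, 0>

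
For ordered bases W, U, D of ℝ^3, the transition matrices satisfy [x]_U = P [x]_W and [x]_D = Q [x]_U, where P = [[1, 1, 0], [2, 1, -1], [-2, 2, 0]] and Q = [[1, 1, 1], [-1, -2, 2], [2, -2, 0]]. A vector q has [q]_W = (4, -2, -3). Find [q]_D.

First [q]_U = P [q]_W = (2, 9, -12).
Then [q]_D = Q [q]_U = (-1, -44, -14).

(-1, -44, -14)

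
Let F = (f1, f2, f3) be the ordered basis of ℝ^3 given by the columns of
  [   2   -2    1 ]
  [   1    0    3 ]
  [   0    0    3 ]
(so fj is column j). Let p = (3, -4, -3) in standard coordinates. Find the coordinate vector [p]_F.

Write p = c_1 f1 + ... + c_3 f3 and solve for the c_i.
Solving this 3x3 system gives c = (-1, -3, -1).
Check: -f1 - 3f2 - f3 = (3, -4, -3).

(-1, -3, -1)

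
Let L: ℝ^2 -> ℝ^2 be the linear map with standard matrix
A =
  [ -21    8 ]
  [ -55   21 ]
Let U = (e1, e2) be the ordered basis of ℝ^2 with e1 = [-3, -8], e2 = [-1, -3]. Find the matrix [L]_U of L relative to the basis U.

The j-th column of [L]_U is [L(ej)]_U.
L(e1) = A e1 = [-1, -3] = 0·e1 + e2, so column 1 is [0, 1].
Repeating for e2 and assembling the columns gives [[0, 1], [1, 0]].

[[0, 1], [1, 0]]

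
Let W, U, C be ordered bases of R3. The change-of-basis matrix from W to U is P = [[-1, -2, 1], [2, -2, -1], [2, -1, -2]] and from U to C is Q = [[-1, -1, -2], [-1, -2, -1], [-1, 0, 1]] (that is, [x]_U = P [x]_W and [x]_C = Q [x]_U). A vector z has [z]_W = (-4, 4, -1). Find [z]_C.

First [z]_U = P [z]_W = (-5, -15, -10).
Then [z]_C = Q [z]_U = (40, 45, -5).

(40, 45, -5)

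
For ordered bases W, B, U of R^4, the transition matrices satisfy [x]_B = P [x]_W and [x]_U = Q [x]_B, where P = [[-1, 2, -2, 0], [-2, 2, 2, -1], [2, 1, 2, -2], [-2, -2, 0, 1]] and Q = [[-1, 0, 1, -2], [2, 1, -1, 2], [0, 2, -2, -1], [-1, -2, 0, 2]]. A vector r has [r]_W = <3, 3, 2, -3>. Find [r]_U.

<50, -44, -9, -43>

First [r]_B = P [r]_W = <-1, 7, 19, -15>.
Then [r]_U = Q [r]_B = <50, -44, -9, -43>.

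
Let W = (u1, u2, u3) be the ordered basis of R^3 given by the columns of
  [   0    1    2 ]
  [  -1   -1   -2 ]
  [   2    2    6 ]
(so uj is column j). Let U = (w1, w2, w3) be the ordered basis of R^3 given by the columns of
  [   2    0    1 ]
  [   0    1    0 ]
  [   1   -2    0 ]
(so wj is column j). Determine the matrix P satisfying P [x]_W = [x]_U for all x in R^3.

[[0, 0, 2], [-1, -1, -2], [0, 1, -2]]

Column j of P is [uj]_U, since P maps W-coordinates to U-coordinates.
Expressing u1 in U: u1 = 0·w1 - w2 + 0·w3, so column 1 of P is [0, -1, 0].
Doing the same for each uj gives P = [[0, 0, 2], [-1, -1, -2], [0, 1, -2]].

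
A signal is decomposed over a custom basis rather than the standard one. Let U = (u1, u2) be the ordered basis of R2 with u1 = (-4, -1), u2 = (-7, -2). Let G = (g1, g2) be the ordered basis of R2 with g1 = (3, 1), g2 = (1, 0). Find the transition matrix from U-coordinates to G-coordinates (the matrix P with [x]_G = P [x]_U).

Column j of P is [uj]_G, since P maps U-coordinates to G-coordinates.
Expressing u1 in G: u1 = -g1 - g2, so column 1 of P is (-1, -1).
Doing the same for each uj gives P = [[-1, -2], [-1, -1]].

[[-1, -2], [-1, -1]]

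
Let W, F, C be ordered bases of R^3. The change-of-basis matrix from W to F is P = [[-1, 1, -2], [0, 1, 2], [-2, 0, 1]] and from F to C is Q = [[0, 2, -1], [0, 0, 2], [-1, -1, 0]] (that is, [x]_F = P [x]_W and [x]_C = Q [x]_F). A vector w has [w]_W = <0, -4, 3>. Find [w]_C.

Composing the changes, [w]_C = Q P [w]_W.
Q P = [[2, 2, 3], [-4, 0, 2], [1, -2, 0]]; applying this to <0, -4, 3> gives <1, 6, 8>.

<1, 6, 8>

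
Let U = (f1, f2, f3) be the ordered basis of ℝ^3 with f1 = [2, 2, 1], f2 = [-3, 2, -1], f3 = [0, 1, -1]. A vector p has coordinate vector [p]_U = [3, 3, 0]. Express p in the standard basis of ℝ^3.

p = M [p]_U, where M has columns f1, ..., f3.
Carrying out the matrix-vector product, p = [-3, 12, 0].

[-3, 12, 0]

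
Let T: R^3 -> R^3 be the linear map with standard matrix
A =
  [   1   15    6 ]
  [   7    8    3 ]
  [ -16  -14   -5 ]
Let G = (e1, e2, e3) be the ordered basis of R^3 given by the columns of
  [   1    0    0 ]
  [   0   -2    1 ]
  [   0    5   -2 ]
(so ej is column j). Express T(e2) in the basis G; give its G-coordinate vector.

Compute T(e2) = A e2 = [0, -1, 3] in standard coordinates.
Then write this in G-coordinates: solve for y in y_1 e1 + ... + y_3 e3 = [0, -1, 3].
This gives y = [0, 1, 1], which is column 2 of [T]_G.

[0, 1, 1]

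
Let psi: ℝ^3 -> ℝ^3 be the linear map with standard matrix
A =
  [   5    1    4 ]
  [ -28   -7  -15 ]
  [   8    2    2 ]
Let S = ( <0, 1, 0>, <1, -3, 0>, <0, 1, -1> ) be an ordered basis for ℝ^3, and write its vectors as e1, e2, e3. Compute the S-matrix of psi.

[[-2, 1, -1], [1, 2, -3], [-2, -2, 0]]

The j-th column of [psi]_S is [psi(ej)]_S.
psi(e1) = A e1 = <1, -7, 2> = -2e1 + e2 - 2e3, so column 1 is <-2, 1, -2>.
Repeating for e2, e3 and assembling the columns gives [[-2, 1, -1], [1, 2, -3], [-2, -2, 0]].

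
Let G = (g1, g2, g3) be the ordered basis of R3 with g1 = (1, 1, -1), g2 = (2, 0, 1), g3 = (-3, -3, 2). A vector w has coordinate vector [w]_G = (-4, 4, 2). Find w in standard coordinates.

(-2, -10, 12)

The coordinates say w = -4g1 + 4g2 + 2g3; adding the scaled basis vectors gives (-2, -10, 12).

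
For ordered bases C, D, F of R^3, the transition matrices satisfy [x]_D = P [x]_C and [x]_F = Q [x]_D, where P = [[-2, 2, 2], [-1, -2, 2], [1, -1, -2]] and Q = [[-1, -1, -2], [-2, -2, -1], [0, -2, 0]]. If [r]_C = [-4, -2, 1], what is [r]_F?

First [r]_D = P [r]_C = [6, 10, -4].
Then [r]_F = Q [r]_D = [-8, -28, -20].

[-8, -28, -20]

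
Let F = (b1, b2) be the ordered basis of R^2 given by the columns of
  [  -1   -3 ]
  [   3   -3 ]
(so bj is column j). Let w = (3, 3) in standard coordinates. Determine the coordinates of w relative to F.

[w]_F is the unique c with M c = w, where M has columns b1, b2.
System: -c_1 - 3c_2 = 3, 3c_1 - 3c_2 = 3; solving gives c_1 = 0, c_2 = -1.
Check: 0·b1 - b2 = (3, 3).

(0, -1)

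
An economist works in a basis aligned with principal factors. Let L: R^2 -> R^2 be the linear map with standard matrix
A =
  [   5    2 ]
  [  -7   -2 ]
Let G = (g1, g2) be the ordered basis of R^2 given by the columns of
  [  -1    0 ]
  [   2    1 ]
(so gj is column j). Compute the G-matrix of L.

[[1, -2], [1, 2]]

The j-th column of [L]_G is [L(gj)]_G.
L(g1) = A g1 = (-1, 3) = g1 + g2, so column 1 is (1, 1).
Repeating for g2 and assembling the columns gives [[1, -2], [1, 2]].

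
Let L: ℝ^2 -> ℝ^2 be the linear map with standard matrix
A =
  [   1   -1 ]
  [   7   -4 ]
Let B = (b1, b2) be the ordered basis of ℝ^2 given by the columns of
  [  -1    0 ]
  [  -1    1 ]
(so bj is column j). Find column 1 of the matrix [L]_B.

<0, -3>

Compute L(b1) = A b1 = <0, -3> in standard coordinates.
Then write this in B-coordinates: solve for y in y_1 b1 + y_2 b2 = <0, -3>.
This gives y = <0, -3>, which is column 1 of [L]_B.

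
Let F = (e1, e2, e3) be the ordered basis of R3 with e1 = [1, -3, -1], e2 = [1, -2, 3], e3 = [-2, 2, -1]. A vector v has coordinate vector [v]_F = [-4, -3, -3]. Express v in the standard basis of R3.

[-1, 12, -2]

The coordinates say v = -4e1 - 3e2 - 3e3; adding the scaled basis vectors gives [-1, 12, -2].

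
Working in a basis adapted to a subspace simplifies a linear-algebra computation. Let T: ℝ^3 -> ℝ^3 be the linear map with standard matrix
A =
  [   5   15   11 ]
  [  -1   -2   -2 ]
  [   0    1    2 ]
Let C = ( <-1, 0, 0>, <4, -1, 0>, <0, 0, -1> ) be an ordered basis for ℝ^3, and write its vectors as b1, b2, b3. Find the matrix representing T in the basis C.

[[1, 3, 3], [-1, 2, -2], [0, 1, 2]]

Let P have columns b1, ..., b3. Then [T]_C = P^(-1) A P.
Here det P = -1, so P^(-1) is integer; computing A P first and then P^(-1)(A P) gives [[1, 3, 3], [-1, 2, -2], [0, 1, 2]].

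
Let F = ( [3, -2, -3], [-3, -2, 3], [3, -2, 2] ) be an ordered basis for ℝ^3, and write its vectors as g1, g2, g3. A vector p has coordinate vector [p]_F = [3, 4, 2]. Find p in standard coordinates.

[3, -18, 7]

p = M [p]_F, where M has columns g1, ..., g3.
Carrying out the matrix-vector product, p = [3, -18, 7].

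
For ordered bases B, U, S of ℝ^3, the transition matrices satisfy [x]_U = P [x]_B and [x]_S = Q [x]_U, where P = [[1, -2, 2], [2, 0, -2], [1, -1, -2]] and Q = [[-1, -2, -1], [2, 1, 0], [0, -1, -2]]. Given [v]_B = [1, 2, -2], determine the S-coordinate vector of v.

First [v]_U = P [v]_B = [-7, 6, 3].
Then [v]_S = Q [v]_U = [-8, -8, -12].

[-8, -8, -12]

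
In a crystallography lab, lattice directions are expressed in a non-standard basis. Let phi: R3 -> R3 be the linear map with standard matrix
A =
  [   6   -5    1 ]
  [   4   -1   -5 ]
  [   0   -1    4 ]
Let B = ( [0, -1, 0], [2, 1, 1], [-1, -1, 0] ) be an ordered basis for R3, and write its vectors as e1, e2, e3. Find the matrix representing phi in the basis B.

With P the matrix whose columns are e1, ..., e3, [phi]_B = P^(-1) A P.
Column by column: phi(e1) = A e1 = [5, 1, 1]; its B-coordinates [3, 1, -3] give column 1.
Continuing for each basis vector yields [phi]_B = [[3, 3, 1], [1, 3, 1], [-3, -2, 3]].

[[3, 3, 1], [1, 3, 1], [-3, -2, 3]]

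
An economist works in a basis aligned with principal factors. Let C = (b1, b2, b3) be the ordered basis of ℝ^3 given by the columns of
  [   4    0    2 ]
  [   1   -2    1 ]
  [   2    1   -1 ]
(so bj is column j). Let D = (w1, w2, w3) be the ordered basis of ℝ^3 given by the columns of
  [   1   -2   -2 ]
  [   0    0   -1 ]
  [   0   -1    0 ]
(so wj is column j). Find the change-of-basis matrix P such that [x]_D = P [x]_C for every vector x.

[[-2, 2, 2], [-2, -1, 1], [-1, 2, -1]]

Column j of P is [bj]_D, since P maps C-coordinates to D-coordinates.
Expressing b1 in D: b1 = -2w1 - 2w2 - w3, so column 1 of P is <-2, -2, -1>.
Doing the same for each bj gives P = [[-2, 2, 2], [-2, -1, 1], [-1, 2, -1]].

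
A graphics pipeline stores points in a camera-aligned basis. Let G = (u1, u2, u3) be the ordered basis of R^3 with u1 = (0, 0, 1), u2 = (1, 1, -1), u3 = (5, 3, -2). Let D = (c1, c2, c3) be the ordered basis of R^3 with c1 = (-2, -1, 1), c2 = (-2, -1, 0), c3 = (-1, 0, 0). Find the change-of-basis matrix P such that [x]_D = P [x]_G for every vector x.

[[1, -1, -2], [-1, 0, -1], [0, 1, 1]]

Take x = uj: its G-coordinates are the j-th standard unit vector, so P e_j — column j of P — equals [uj]_D.
u1 = c1 - c2 + 0·c3, giving column 1 = (1, -1, 0); repeating for each j gives P = [[1, -1, -2], [-1, 0, -1], [0, 1, 1]].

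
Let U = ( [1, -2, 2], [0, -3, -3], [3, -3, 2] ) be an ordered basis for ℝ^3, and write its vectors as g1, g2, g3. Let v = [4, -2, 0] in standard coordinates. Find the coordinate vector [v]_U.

[-2, 0, 2]

We seek scalars with c_1 g1 + ... + c_3 g3 = v; equivalently solve M c = v where the columns of M are g1, ..., g3.
Row-reducing the augmented matrix [M | v] gives c = (-2, 0, 2).
Check: -2g1 + 0·g2 + 2g3 = [4, -2, 0].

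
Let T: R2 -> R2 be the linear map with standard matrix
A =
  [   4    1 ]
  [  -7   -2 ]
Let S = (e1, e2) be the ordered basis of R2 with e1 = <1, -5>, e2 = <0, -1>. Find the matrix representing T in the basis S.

[[-1, -1], [2, 3]]

Let P have columns e1, e2. Then [T]_S = P^(-1) A P.
Here det P = -1, so P^(-1) is integer; computing A P first and then P^(-1)(A P) gives [[-1, -1], [2, 3]].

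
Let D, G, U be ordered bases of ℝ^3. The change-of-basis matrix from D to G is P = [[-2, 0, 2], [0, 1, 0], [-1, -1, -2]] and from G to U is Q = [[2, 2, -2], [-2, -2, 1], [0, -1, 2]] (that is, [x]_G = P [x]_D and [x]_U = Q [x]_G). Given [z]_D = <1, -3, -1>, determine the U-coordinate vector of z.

First [z]_G = P [z]_D = <-4, -3, 4>.
Then [z]_U = Q [z]_G = <-22, 18, 11>.

<-22, 18, 11>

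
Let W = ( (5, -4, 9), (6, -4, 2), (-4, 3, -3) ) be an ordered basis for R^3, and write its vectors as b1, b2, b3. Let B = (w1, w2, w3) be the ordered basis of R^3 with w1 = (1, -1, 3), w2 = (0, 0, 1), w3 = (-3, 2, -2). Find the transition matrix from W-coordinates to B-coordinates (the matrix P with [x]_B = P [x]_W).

[[2, 0, -1], [1, -2, 2], [-1, -2, 1]]

Take x = bj: its W-coordinates are the j-th standard unit vector, so P e_j — column j of P — equals [bj]_B.
b1 = 2w1 + w2 - w3, giving column 1 = (2, 1, -1); repeating for each j gives P = [[2, 0, -1], [1, -2, 2], [-1, -2, 1]].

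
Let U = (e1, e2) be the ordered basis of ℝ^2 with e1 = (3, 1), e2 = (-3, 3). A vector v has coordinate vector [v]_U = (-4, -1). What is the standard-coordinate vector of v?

v = M [v]_U, where M has columns e1, e2.
Carrying out the matrix-vector product, v = (-9, -7).

(-9, -7)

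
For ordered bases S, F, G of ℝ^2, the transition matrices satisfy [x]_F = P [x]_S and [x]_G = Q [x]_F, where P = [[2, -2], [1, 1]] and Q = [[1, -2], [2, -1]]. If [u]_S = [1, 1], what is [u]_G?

[-4, -2]

First [u]_F = P [u]_S = [0, 2].
Then [u]_G = Q [u]_F = [-4, -2].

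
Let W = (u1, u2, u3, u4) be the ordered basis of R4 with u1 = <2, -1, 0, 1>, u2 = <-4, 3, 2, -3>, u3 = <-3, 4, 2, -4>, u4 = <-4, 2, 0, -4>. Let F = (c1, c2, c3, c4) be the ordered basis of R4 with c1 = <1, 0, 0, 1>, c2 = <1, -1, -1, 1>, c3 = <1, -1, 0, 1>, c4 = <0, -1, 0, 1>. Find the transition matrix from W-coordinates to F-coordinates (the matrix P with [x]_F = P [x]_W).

Column j of P is [uj]_F, since P maps W-coordinates to F-coordinates.
Expressing u1 in F: u1 = 0·c1 + 0·c2 + 2c3 - c4, so column 1 of P is <0, 0, 2, -1>.
Doing the same for each uj gives P = [[0, 0, 0, -2], [0, -2, -2, 0], [2, -2, -1, -2], [-1, 1, -1, 0]].

[[0, 0, 0, -2], [0, -2, -2, 0], [2, -2, -1, -2], [-1, 1, -1, 0]]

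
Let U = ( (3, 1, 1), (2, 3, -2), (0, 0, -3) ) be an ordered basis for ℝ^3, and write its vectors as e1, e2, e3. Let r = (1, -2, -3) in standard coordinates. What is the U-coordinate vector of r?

(1, -1, 2)

Write r = c_1 e1 + ... + c_3 e3 and solve for the c_i.
Row-reducing the augmented matrix [M | r] gives c = (1, -1, 2).
Check: e1 - e2 + 2e3 = (1, -2, -3).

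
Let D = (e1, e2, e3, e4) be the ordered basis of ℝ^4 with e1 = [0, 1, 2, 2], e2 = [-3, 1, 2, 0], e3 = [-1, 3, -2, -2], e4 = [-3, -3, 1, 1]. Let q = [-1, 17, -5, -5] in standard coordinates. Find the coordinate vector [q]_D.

Write q = c_1 e1 + ... + c_4 e4 and solve for the c_i.
Solving this 4x4 system gives c = (2, 0, 4, -1).
Check: 2e1 + 0·e2 + 4e3 - e4 = [-1, 17, -5, -5].

[2, 0, 4, -1]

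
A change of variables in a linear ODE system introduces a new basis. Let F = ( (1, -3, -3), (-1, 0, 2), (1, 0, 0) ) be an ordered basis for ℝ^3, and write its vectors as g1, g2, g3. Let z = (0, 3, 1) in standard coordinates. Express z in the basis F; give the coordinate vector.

[z]_F is the unique c with M c = z, where M has columns g1, ..., g3.
Row-reducing the augmented matrix [M | z] gives c = (-1, -1, 0).
Check: -g1 - g2 + 0·g3 = (0, 3, 1).

(-1, -1, 0)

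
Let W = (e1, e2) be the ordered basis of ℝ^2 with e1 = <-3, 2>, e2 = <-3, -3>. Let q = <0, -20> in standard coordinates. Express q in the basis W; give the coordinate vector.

<-4, 4>

Write q = c_1 e1 + c_2 e2 and solve for the c_i.
System: -3c_1 - 3c_2 = 0, 2c_1 - 3c_2 = -20; solving gives c_1 = -4, c_2 = 4.
Check: -4e1 + 4e2 = <0, -20>.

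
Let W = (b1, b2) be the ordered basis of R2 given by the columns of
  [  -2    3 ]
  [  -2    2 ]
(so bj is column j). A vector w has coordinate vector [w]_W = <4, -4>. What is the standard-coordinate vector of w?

By definition w = 4b1 - 4b2.
Summing componentwise gives <-20, -16>.

<-20, -16>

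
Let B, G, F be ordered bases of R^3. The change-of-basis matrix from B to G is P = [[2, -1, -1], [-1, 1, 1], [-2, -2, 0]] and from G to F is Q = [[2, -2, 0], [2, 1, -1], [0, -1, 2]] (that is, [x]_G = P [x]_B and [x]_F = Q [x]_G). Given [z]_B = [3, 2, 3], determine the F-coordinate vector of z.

[-2, 14, -22]

Apply P to get G-coordinates [1, 2, -10], then Q to get F-coordinates.
The result is [z]_F = [-2, 14, -22].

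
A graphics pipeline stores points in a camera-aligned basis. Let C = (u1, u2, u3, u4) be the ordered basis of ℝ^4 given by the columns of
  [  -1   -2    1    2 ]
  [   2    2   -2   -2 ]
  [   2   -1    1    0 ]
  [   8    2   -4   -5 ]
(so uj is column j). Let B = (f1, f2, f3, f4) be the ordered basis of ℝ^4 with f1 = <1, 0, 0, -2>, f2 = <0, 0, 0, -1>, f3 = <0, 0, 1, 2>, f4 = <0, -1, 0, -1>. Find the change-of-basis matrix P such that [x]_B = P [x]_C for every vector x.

[[-1, -2, 1, 2], [0, 2, 2, -1], [2, -1, 1, 0], [-2, -2, 2, 2]]

Take x = uj: its C-coordinates are the j-th standard unit vector, so P e_j — column j of P — equals [uj]_B.
u1 = -f1 + 0·f2 + 2f3 - 2f4, giving column 1 = <-1, 0, 2, -2>; repeating for each j gives P = [[-1, -2, 1, 2], [0, 2, 2, -1], [2, -1, 1, 0], [-2, -2, 2, 2]].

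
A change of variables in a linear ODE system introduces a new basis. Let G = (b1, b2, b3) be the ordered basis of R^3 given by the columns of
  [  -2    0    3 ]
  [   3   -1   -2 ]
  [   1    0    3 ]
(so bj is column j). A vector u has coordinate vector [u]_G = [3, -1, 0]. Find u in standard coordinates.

The coordinates say u = 3b1 - b2 + 0·b3; adding the scaled basis vectors gives [-6, 10, 3].

[-6, 10, 3]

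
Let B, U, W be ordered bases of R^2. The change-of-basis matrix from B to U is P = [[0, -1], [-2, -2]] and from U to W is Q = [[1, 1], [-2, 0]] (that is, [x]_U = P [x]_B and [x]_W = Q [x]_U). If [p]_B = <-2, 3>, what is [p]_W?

<-5, 6>

First [p]_U = P [p]_B = <-3, -2>.
Then [p]_W = Q [p]_U = <-5, 6>.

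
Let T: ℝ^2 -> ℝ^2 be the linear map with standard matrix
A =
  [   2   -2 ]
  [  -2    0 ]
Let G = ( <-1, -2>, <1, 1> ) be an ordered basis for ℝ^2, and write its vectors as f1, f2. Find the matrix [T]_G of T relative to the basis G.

[[0, 2], [2, 2]]

Let P have columns f1, f2. Then [T]_G = P^(-1) A P.
Here det P = 1, so P^(-1) is integer; computing A P first and then P^(-1)(A P) gives [[0, 2], [2, 2]].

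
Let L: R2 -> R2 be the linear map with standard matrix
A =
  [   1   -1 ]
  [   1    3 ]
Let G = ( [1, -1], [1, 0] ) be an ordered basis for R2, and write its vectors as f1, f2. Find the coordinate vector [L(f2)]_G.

[-1, 2]

Compute L(f2) = A f2 = [1, 1] in standard coordinates.
Then write this in G-coordinates: solve for y in y_1 f1 + y_2 f2 = [1, 1].
This gives y = [-1, 2], which is column 2 of [L]_G.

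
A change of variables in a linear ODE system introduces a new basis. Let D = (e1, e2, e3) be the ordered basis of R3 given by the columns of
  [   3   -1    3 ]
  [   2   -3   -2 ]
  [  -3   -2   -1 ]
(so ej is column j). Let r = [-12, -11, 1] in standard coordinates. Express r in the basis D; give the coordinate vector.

[r]_D is the unique c with M c = r, where M has columns e1, ..., e3.
Gaussian elimination on [M | r] yields c = (-2, 3, -1).
Check: -2e1 + 3e2 - e3 = [-12, -11, 1].

[-2, 3, -1]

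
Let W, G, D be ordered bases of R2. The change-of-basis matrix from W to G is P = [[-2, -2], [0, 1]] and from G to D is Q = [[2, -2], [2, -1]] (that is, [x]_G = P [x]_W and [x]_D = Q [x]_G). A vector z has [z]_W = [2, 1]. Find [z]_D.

Composing the changes, [z]_D = Q P [z]_W.
Q P = [[-4, -6], [-4, -5]]; applying this to [2, 1] gives [-14, -13].

[-14, -13]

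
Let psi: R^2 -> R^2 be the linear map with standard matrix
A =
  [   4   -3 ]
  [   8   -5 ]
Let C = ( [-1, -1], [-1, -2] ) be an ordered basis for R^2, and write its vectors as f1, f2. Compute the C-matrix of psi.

[[-1, -2], [2, 0]]

With P the matrix whose columns are f1, f2, [psi]_C = P^(-1) A P.
Column by column: psi(f1) = A f1 = [-1, -3]; its C-coordinates [-1, 2] give column 1.
Continuing for each basis vector yields [psi]_C = [[-1, -2], [2, 0]].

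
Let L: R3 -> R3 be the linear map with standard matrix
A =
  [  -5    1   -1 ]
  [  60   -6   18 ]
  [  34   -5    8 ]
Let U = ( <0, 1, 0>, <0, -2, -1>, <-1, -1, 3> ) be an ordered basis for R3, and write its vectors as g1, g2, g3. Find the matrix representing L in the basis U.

[[-3, -3, 3], [2, 1, 2], [-1, 1, -1]]

With P the matrix whose columns are g1, ..., g3, [L]_U = P^(-1) A P.
Column by column: L(g1) = A g1 = <1, -6, -5>; its U-coordinates <-3, 2, -1> give column 1.
Continuing for each basis vector yields [L]_U = [[-3, -3, 3], [2, 1, 2], [-1, 1, -1]].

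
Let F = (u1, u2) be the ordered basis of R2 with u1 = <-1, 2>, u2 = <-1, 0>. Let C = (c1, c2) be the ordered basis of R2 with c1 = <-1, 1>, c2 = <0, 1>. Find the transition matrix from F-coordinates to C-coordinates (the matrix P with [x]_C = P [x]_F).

[[1, 1], [1, -1]]

Column j of P is [uj]_C, since P maps F-coordinates to C-coordinates.
Expressing u1 in C: u1 = c1 + c2, so column 1 of P is <1, 1>.
Doing the same for each uj gives P = [[1, 1], [1, -1]].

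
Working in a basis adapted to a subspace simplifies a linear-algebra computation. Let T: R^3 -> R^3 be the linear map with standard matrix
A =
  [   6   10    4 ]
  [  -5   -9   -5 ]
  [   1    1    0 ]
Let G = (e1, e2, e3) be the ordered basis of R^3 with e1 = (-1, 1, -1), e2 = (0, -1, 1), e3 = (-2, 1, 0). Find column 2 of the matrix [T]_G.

(0, -1, 3)

Compute T(e2) = A e2 = (-6, 4, -1) in standard coordinates.
Then write this in G-coordinates: solve for y in y_1 e1 + ... + y_3 e3 = (-6, 4, -1).
This gives y = (0, -1, 3), which is column 2 of [T]_G.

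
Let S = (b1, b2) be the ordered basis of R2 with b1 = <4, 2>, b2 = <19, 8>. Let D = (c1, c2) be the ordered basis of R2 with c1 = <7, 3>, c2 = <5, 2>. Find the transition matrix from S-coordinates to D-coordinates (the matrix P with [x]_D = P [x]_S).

[[2, 2], [-2, 1]]

Take x = bj: its S-coordinates are the j-th standard unit vector, so P e_j — column j of P — equals [bj]_D.
b1 = 2c1 - 2c2, giving column 1 = <2, -2>; repeating for each j gives P = [[2, 2], [-2, 1]].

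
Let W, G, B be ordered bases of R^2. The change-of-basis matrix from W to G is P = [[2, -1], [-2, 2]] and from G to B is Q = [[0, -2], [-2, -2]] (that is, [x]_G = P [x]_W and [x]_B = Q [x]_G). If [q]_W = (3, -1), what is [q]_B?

(16, 2)

Composing the changes, [q]_B = Q P [q]_W.
Q P = [[4, -4], [0, -2]]; applying this to (3, -1) gives (16, 2).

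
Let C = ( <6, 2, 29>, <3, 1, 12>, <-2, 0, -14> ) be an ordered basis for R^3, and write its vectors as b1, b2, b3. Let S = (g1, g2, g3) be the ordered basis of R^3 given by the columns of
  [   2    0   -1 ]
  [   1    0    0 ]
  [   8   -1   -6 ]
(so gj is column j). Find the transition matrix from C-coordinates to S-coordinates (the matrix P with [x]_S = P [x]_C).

Let M have columns bj and N have columns gj. Then for every x, N [x]_S = x = M [x]_C, so P = N^(-1) M.
Since det N = 1, N^(-1) has integer entries; multiplying gives P = [[2, 1, 0], [-1, 2, 2], [-2, -1, 2]].

[[2, 1, 0], [-1, 2, 2], [-2, -1, 2]]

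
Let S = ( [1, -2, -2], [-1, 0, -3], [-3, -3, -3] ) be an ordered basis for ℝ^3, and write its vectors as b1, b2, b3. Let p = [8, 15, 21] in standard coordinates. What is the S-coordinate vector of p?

Write p = c_1 b1 + ... + c_3 b3 and solve for the c_i.
Solving this 3x3 system gives c = (-3, -2, -3).
Check: -3b1 - 2b2 - 3b3 = [8, 15, 21].

[-3, -2, -3]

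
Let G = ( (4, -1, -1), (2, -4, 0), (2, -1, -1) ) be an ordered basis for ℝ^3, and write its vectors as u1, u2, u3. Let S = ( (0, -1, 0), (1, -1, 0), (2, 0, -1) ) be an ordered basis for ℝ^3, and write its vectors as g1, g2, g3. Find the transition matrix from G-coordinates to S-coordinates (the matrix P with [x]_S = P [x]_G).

[[-1, 2, 1], [2, 2, 0], [1, 0, 1]]

Let M have columns uj and N have columns gj. Then for every x, N [x]_S = x = M [x]_G, so P = N^(-1) M.
Since det N = -1, N^(-1) has integer entries; multiplying gives P = [[-1, 2, 1], [2, 2, 0], [1, 0, 1]].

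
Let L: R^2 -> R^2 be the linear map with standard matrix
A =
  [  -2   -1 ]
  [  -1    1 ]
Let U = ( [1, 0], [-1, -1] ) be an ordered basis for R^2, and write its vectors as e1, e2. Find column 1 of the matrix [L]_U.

Column 1 of [L]_U is the U-coordinate vector of L(e1).
In standard coordinates L(e1) = A e1 = [-2, -1].
Converting to U: [-2, -1] = -e1 + e2, so the coordinate vector is [-1, 1].

[-1, 1]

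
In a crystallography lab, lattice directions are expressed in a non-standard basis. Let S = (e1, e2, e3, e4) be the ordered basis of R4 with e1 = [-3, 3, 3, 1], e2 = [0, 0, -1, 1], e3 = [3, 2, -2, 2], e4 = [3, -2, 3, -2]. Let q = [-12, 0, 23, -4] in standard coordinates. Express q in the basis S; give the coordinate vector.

[4, 4, -3, 3]

Write q = c_1 e1 + ... + c_4 e4 and solve for the c_i.
Solving this 4x4 system gives c = (4, 4, -3, 3).
Check: 4e1 + 4e2 - 3e3 + 3e4 = [-12, 0, 23, -4].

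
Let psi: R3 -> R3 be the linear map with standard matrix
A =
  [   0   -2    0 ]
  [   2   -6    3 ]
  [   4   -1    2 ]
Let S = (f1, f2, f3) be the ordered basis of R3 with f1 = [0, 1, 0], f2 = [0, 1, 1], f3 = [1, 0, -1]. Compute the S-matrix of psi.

[[-3, -2, -3], [-3, -1, 2], [-2, -2, 0]]

Let P have columns f1, ..., f3. Then [psi]_S = P^(-1) A P.
Here det P = 1, so P^(-1) is integer; computing A P first and then P^(-1)(A P) gives [[-3, -2, -3], [-3, -1, 2], [-2, -2, 0]].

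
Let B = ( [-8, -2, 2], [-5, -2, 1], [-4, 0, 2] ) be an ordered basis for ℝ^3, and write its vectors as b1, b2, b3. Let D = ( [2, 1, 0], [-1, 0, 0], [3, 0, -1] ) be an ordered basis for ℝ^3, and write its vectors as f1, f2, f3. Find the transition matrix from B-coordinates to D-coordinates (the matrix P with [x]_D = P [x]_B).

[[-2, -2, 0], [-2, -2, -2], [-2, -1, -2]]

Let M have columns bj and N have columns fj. Then for every x, N [x]_D = x = M [x]_B, so P = N^(-1) M.
Since det N = -1, N^(-1) has integer entries; multiplying gives P = [[-2, -2, 0], [-2, -2, -2], [-2, -1, -2]].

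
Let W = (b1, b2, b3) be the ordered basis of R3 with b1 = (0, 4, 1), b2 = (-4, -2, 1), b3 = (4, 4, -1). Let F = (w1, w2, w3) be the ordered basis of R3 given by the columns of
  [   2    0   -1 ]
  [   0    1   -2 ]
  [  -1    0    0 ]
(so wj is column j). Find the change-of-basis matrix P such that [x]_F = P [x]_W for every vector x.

Take x = bj: its W-coordinates are the j-th standard unit vector, so P e_j — column j of P — equals [bj]_F.
b1 = -w1 + 0·w2 - 2w3, giving column 1 = (-1, 0, -2); repeating for each j gives P = [[-1, -1, 1], [0, 2, 0], [-2, 2, -2]].

[[-1, -1, 1], [0, 2, 0], [-2, 2, -2]]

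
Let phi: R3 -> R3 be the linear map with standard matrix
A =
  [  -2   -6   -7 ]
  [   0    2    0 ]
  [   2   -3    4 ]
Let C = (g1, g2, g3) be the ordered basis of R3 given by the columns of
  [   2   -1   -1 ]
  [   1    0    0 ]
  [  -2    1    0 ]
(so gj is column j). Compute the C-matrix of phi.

Let P have columns g1, ..., g3. Then [phi]_C = P^(-1) A P.
Here det P = -1, so P^(-1) is integer; computing A P first and then P^(-1)(A P) gives [[2, 0, 0], [-3, 2, -2], [3, 3, 0]].

[[2, 0, 0], [-3, 2, -2], [3, 3, 0]]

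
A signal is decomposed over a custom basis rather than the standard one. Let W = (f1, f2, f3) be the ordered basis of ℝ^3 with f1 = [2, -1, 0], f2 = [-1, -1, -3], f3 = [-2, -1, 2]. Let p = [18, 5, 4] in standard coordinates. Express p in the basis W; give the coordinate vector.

[p]_W is the unique c with M c = p, where M has columns f1, ..., f3.
Row-reducing the augmented matrix [M | p] gives c = (3, -4, -4).
Check: 3f1 - 4f2 - 4f3 = [18, 5, 4].

[3, -4, -4]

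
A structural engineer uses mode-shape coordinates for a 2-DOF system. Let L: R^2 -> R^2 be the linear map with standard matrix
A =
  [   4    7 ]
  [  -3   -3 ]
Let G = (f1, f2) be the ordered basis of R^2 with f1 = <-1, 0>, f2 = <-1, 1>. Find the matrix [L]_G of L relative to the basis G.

[[1, -3], [3, 0]]

With P the matrix whose columns are f1, f2, [L]_G = P^(-1) A P.
Column by column: L(f1) = A f1 = <-4, 3>; its G-coordinates <1, 3> give column 1.
Continuing for each basis vector yields [L]_G = [[1, -3], [3, 0]].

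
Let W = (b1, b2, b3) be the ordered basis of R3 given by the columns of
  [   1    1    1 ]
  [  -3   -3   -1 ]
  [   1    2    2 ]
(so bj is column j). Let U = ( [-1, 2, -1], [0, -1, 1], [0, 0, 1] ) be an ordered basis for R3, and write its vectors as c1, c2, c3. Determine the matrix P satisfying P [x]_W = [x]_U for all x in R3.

Take x = bj: its W-coordinates are the j-th standard unit vector, so P e_j — column j of P — equals [bj]_U.
b1 = -c1 + c2 - c3, giving column 1 = [-1, 1, -1]; repeating for each j gives P = [[-1, -1, -1], [1, 1, -1], [-1, 0, 2]].

[[-1, -1, -1], [1, 1, -1], [-1, 0, 2]]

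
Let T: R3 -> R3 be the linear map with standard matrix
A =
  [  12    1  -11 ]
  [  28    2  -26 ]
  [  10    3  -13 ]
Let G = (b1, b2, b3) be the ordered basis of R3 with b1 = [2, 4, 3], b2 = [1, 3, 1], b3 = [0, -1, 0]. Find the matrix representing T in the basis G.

[[-2, 2, -2], [-1, 0, 3], [3, 0, 3]]

With P the matrix whose columns are b1, ..., b3, [T]_G = P^(-1) A P.
Column by column: T(b1) = A b1 = [-5, -14, -7]; its G-coordinates [-2, -1, 3] give column 1.
Continuing for each basis vector yields [T]_G = [[-2, 2, -2], [-1, 0, 3], [3, 0, 3]].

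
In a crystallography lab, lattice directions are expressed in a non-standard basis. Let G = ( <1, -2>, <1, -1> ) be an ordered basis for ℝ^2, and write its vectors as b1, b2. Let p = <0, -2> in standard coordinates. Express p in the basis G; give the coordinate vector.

[p]_G is the unique c with M c = p, where M has columns b1, b2.
System: c_1 + c_2 = 0, -2c_1 - c_2 = -2; solving gives c_1 = 2, c_2 = -2.
Check: 2b1 - 2b2 = <0, -2>.

<2, -2>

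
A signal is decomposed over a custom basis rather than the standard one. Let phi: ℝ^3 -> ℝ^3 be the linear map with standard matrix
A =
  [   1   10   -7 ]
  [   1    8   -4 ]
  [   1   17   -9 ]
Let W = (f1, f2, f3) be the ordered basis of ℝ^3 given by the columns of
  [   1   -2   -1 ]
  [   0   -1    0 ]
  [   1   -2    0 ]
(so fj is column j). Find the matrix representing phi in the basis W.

With P the matrix whose columns are f1, ..., f3, [phi]_W = P^(-1) A P.
Column by column: phi(f1) = A f1 = [-6, -3, -8]; its W-coordinates [-2, 3, -2] give column 1.
Continuing for each basis vector yields [phi]_W = [[-2, 3, 1], [3, 2, 1], [-2, -3, 0]].

[[-2, 3, 1], [3, 2, 1], [-2, -3, 0]]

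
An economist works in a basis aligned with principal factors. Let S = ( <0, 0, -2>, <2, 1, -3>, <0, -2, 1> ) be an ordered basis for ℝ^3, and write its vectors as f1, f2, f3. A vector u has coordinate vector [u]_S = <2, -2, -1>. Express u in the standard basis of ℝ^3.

The coordinates say u = 2f1 - 2f2 - f3; adding the scaled basis vectors gives <-4, 0, 1>.

<-4, 0, 1>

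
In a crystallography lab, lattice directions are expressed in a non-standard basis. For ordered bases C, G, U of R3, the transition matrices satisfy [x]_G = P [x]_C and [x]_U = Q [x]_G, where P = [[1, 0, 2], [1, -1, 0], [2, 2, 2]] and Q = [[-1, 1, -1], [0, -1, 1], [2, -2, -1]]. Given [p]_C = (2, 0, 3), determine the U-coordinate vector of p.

Composing the changes, [p]_U = Q P [p]_C.
Q P = [[-2, -3, -4], [1, 3, 2], [-2, 0, 2]]; applying this to (2, 0, 3) gives (-16, 8, 2).

(-16, 8, 2)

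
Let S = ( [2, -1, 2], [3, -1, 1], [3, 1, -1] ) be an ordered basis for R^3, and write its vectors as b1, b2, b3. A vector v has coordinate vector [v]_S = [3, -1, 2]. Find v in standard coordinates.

[9, 0, 3]

The coordinates say v = 3b1 - b2 + 2b3; adding the scaled basis vectors gives [9, 0, 3].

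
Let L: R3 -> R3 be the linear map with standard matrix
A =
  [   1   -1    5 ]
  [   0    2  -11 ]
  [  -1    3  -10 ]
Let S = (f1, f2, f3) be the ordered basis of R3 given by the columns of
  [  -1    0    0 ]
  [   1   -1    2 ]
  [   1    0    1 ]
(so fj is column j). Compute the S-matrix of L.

With P the matrix whose columns are f1, ..., f3, [L]_S = P^(-1) A P.
Column by column: L(f1) = A f1 = (3, -9, -6); its S-coordinates (-3, 0, -3) give column 1.
Continuing for each basis vector yields [L]_S = [[-3, -1, -3], [0, -3, 2], [-3, -2, -1]].

[[-3, -1, -3], [0, -3, 2], [-3, -2, -1]]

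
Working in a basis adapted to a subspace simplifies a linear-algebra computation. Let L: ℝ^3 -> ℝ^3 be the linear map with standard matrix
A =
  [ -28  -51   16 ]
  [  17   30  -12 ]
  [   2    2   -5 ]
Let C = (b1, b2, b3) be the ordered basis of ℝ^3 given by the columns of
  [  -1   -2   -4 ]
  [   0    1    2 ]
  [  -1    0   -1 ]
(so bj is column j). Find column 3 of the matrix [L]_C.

Column 3 of [L]_C is the C-coordinate vector of L(b3).
In standard coordinates L(b3) = A b3 = (-6, 4, 1).
Converting to C: (-6, 4, 1) = -2b1 + 2b2 + b3, so the coordinate vector is (-2, 2, 1).

(-2, 2, 1)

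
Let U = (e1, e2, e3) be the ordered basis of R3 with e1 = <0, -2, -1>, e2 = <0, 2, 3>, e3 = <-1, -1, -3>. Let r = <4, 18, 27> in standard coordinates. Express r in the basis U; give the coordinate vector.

<-3, 4, -4>

We seek scalars with c_1 e1 + ... + c_3 e3 = r; equivalently solve M c = r where the columns of M are e1, ..., e3.
Solving this 3x3 system gives c = (-3, 4, -4).
Check: -3e1 + 4e2 - 4e3 = <4, 18, 27>.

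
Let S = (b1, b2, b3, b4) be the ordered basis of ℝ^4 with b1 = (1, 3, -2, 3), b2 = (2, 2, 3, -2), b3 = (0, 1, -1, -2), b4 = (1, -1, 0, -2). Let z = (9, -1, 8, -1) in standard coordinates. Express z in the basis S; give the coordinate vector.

(1, 2, -4, 4)

[z]_S is the unique c with M c = z, where M has columns b1, ..., b4.
Gaussian elimination on [M | z] yields c = (1, 2, -4, 4).
Check: b1 + 2b2 - 4b3 + 4b4 = (9, -1, 8, -1).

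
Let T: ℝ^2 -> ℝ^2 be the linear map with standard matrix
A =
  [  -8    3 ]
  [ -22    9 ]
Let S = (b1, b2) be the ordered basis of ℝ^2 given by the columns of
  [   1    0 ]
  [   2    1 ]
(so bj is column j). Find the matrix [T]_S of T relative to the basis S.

With P the matrix whose columns are b1, b2, [T]_S = P^(-1) A P.
Column by column: T(b1) = A b1 = (-2, -4); its S-coordinates (-2, 0) give column 1.
Continuing for each basis vector yields [T]_S = [[-2, 3], [0, 3]].

[[-2, 3], [0, 3]]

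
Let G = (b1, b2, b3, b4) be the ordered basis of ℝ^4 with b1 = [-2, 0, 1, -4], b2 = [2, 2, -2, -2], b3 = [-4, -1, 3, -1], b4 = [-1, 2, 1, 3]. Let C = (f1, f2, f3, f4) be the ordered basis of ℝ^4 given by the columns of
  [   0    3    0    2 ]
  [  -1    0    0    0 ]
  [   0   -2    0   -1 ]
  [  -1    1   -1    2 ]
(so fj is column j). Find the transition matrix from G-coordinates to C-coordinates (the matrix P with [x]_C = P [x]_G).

[[0, -2, 1, -2], [0, 2, -2, -1], [2, 2, 0, 0], [-1, -2, 1, 1]]

Column j of P is [bj]_C, since P maps G-coordinates to C-coordinates.
Expressing b1 in C: b1 = 0·f1 + 0·f2 + 2f3 - f4, so column 1 of P is [0, 0, 2, -1].
Doing the same for each bj gives P = [[0, -2, 1, -2], [0, 2, -2, -1], [2, 2, 0, 0], [-1, -2, 1, 1]].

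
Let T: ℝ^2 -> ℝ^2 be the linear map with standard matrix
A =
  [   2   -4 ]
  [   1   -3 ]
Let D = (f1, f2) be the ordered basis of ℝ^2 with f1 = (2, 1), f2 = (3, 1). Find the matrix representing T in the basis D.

[[-3, -2], [2, 2]]

Let P have columns f1, f2. Then [T]_D = P^(-1) A P.
Here det P = -1, so P^(-1) is integer; computing A P first and then P^(-1)(A P) gives [[-3, -2], [2, 2]].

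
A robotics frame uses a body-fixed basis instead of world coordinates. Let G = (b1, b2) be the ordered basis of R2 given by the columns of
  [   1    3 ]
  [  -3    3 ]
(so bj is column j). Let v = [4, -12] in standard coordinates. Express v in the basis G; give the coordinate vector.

[4, 0]

We seek scalars with c_1 b1 + c_2 b2 = v; equivalently solve M c = v where the columns of M are b1, b2.
System: c_1 + 3c_2 = 4, -3c_1 + 3c_2 = -12; solving gives c_1 = 4, c_2 = 0.
Check: 4b1 + 0·b2 = [4, -12].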